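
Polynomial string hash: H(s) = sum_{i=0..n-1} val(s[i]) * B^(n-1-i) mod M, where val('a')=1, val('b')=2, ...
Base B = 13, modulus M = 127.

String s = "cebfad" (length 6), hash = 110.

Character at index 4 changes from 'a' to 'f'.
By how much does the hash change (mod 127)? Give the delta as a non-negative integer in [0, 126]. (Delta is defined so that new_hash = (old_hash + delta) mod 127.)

Delta formula: (val(new) - val(old)) * B^(n-1-k) mod M
  val('f') - val('a') = 6 - 1 = 5
  B^(n-1-k) = 13^1 mod 127 = 13
  Delta = 5 * 13 mod 127 = 65

Answer: 65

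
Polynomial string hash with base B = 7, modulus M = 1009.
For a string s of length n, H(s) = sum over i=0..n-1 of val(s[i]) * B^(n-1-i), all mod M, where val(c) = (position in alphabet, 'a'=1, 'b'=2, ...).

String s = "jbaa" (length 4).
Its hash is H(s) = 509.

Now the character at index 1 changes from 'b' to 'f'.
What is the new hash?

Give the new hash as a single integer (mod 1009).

Answer: 705

Derivation:
val('b') = 2, val('f') = 6
Position k = 1, exponent = n-1-k = 2
B^2 mod M = 7^2 mod 1009 = 49
Delta = (6 - 2) * 49 mod 1009 = 196
New hash = (509 + 196) mod 1009 = 705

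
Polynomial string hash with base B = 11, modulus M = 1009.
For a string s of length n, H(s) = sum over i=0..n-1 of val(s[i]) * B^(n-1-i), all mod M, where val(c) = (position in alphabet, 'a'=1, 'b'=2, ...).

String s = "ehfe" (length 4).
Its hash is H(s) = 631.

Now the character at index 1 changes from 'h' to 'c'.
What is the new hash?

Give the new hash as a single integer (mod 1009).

val('h') = 8, val('c') = 3
Position k = 1, exponent = n-1-k = 2
B^2 mod M = 11^2 mod 1009 = 121
Delta = (3 - 8) * 121 mod 1009 = 404
New hash = (631 + 404) mod 1009 = 26

Answer: 26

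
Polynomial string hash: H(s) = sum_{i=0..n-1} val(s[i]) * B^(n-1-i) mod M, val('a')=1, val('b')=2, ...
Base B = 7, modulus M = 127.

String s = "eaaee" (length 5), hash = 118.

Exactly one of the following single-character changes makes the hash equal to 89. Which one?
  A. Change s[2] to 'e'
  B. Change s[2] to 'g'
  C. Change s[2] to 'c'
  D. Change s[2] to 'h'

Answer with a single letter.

Answer: C

Derivation:
Option A: s[2]='a'->'e', delta=(5-1)*7^2 mod 127 = 69, hash=118+69 mod 127 = 60
Option B: s[2]='a'->'g', delta=(7-1)*7^2 mod 127 = 40, hash=118+40 mod 127 = 31
Option C: s[2]='a'->'c', delta=(3-1)*7^2 mod 127 = 98, hash=118+98 mod 127 = 89 <-- target
Option D: s[2]='a'->'h', delta=(8-1)*7^2 mod 127 = 89, hash=118+89 mod 127 = 80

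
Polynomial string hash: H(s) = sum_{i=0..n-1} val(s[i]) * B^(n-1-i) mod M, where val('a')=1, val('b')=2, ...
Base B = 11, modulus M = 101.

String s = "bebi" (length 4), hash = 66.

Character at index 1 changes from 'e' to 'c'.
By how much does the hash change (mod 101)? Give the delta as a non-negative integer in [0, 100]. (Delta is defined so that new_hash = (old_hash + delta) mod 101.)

Answer: 61

Derivation:
Delta formula: (val(new) - val(old)) * B^(n-1-k) mod M
  val('c') - val('e') = 3 - 5 = -2
  B^(n-1-k) = 11^2 mod 101 = 20
  Delta = -2 * 20 mod 101 = 61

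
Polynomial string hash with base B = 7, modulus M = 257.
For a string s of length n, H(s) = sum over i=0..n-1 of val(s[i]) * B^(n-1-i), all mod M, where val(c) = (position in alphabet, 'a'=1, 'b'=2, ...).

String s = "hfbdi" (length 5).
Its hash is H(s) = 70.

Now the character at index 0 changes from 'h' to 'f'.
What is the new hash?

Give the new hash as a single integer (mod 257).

Answer: 151

Derivation:
val('h') = 8, val('f') = 6
Position k = 0, exponent = n-1-k = 4
B^4 mod M = 7^4 mod 257 = 88
Delta = (6 - 8) * 88 mod 257 = 81
New hash = (70 + 81) mod 257 = 151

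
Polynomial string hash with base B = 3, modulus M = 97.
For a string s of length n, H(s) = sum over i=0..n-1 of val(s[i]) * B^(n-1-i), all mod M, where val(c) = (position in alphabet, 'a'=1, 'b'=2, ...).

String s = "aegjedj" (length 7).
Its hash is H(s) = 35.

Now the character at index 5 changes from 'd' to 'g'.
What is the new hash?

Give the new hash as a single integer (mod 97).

val('d') = 4, val('g') = 7
Position k = 5, exponent = n-1-k = 1
B^1 mod M = 3^1 mod 97 = 3
Delta = (7 - 4) * 3 mod 97 = 9
New hash = (35 + 9) mod 97 = 44

Answer: 44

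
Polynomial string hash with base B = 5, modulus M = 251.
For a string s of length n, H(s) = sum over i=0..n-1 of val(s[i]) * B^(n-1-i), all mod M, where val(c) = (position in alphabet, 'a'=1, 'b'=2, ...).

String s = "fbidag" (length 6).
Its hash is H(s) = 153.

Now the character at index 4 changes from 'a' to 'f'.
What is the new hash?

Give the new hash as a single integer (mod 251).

val('a') = 1, val('f') = 6
Position k = 4, exponent = n-1-k = 1
B^1 mod M = 5^1 mod 251 = 5
Delta = (6 - 1) * 5 mod 251 = 25
New hash = (153 + 25) mod 251 = 178

Answer: 178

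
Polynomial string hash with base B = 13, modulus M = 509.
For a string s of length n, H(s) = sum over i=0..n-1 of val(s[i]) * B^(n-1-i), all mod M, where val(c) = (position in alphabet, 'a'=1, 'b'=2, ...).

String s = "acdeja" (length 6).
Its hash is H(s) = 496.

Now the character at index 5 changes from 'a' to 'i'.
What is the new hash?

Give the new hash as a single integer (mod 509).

val('a') = 1, val('i') = 9
Position k = 5, exponent = n-1-k = 0
B^0 mod M = 13^0 mod 509 = 1
Delta = (9 - 1) * 1 mod 509 = 8
New hash = (496 + 8) mod 509 = 504

Answer: 504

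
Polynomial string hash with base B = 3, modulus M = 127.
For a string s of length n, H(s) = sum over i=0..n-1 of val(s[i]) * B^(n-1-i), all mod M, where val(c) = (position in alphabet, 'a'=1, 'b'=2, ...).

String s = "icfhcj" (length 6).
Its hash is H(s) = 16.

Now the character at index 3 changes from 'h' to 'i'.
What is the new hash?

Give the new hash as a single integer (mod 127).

val('h') = 8, val('i') = 9
Position k = 3, exponent = n-1-k = 2
B^2 mod M = 3^2 mod 127 = 9
Delta = (9 - 8) * 9 mod 127 = 9
New hash = (16 + 9) mod 127 = 25

Answer: 25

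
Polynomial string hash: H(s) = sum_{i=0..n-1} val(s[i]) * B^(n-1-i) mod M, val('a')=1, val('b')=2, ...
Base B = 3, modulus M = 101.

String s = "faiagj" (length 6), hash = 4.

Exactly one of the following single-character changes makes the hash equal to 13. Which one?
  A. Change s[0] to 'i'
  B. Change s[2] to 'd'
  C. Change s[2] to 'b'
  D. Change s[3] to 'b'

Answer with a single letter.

Answer: D

Derivation:
Option A: s[0]='f'->'i', delta=(9-6)*3^5 mod 101 = 22, hash=4+22 mod 101 = 26
Option B: s[2]='i'->'d', delta=(4-9)*3^3 mod 101 = 67, hash=4+67 mod 101 = 71
Option C: s[2]='i'->'b', delta=(2-9)*3^3 mod 101 = 13, hash=4+13 mod 101 = 17
Option D: s[3]='a'->'b', delta=(2-1)*3^2 mod 101 = 9, hash=4+9 mod 101 = 13 <-- target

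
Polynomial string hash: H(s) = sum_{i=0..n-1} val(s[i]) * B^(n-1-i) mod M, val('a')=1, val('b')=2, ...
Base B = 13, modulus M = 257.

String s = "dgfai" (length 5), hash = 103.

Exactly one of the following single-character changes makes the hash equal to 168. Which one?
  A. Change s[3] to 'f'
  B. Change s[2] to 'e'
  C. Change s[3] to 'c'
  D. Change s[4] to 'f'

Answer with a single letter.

Answer: A

Derivation:
Option A: s[3]='a'->'f', delta=(6-1)*13^1 mod 257 = 65, hash=103+65 mod 257 = 168 <-- target
Option B: s[2]='f'->'e', delta=(5-6)*13^2 mod 257 = 88, hash=103+88 mod 257 = 191
Option C: s[3]='a'->'c', delta=(3-1)*13^1 mod 257 = 26, hash=103+26 mod 257 = 129
Option D: s[4]='i'->'f', delta=(6-9)*13^0 mod 257 = 254, hash=103+254 mod 257 = 100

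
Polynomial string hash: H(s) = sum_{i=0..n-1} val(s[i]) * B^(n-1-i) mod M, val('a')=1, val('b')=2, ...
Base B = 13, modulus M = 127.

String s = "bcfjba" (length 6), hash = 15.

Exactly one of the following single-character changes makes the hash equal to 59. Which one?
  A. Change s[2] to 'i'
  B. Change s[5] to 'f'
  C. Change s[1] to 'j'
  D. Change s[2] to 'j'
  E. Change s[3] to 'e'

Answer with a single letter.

Option A: s[2]='f'->'i', delta=(9-6)*13^3 mod 127 = 114, hash=15+114 mod 127 = 2
Option B: s[5]='a'->'f', delta=(6-1)*13^0 mod 127 = 5, hash=15+5 mod 127 = 20
Option C: s[1]='c'->'j', delta=(10-3)*13^4 mod 127 = 29, hash=15+29 mod 127 = 44
Option D: s[2]='f'->'j', delta=(10-6)*13^3 mod 127 = 25, hash=15+25 mod 127 = 40
Option E: s[3]='j'->'e', delta=(5-10)*13^2 mod 127 = 44, hash=15+44 mod 127 = 59 <-- target

Answer: E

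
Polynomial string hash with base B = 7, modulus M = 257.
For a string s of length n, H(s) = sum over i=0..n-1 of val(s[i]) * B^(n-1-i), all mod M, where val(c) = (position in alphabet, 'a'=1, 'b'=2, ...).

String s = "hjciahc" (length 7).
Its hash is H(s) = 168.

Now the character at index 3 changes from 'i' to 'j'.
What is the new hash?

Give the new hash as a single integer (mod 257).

val('i') = 9, val('j') = 10
Position k = 3, exponent = n-1-k = 3
B^3 mod M = 7^3 mod 257 = 86
Delta = (10 - 9) * 86 mod 257 = 86
New hash = (168 + 86) mod 257 = 254

Answer: 254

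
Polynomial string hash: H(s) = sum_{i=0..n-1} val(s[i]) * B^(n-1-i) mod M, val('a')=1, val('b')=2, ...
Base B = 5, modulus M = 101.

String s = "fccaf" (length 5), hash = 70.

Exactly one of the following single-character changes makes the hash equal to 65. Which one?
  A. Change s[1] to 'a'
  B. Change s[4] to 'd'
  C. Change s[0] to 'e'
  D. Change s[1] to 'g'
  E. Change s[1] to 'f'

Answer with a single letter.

Answer: D

Derivation:
Option A: s[1]='c'->'a', delta=(1-3)*5^3 mod 101 = 53, hash=70+53 mod 101 = 22
Option B: s[4]='f'->'d', delta=(4-6)*5^0 mod 101 = 99, hash=70+99 mod 101 = 68
Option C: s[0]='f'->'e', delta=(5-6)*5^4 mod 101 = 82, hash=70+82 mod 101 = 51
Option D: s[1]='c'->'g', delta=(7-3)*5^3 mod 101 = 96, hash=70+96 mod 101 = 65 <-- target
Option E: s[1]='c'->'f', delta=(6-3)*5^3 mod 101 = 72, hash=70+72 mod 101 = 41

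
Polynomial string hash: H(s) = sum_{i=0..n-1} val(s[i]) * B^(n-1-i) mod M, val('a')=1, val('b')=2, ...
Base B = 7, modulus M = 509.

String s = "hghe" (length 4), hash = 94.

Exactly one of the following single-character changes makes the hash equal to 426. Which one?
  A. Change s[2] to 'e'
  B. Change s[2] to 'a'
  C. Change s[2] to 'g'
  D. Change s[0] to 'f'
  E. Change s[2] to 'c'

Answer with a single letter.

Answer: D

Derivation:
Option A: s[2]='h'->'e', delta=(5-8)*7^1 mod 509 = 488, hash=94+488 mod 509 = 73
Option B: s[2]='h'->'a', delta=(1-8)*7^1 mod 509 = 460, hash=94+460 mod 509 = 45
Option C: s[2]='h'->'g', delta=(7-8)*7^1 mod 509 = 502, hash=94+502 mod 509 = 87
Option D: s[0]='h'->'f', delta=(6-8)*7^3 mod 509 = 332, hash=94+332 mod 509 = 426 <-- target
Option E: s[2]='h'->'c', delta=(3-8)*7^1 mod 509 = 474, hash=94+474 mod 509 = 59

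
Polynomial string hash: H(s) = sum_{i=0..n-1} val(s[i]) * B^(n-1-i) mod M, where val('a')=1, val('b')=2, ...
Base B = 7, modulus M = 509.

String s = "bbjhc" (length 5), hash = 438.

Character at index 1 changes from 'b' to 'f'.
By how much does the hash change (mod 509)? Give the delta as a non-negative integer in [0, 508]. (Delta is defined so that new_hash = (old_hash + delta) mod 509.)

Delta formula: (val(new) - val(old)) * B^(n-1-k) mod M
  val('f') - val('b') = 6 - 2 = 4
  B^(n-1-k) = 7^3 mod 509 = 343
  Delta = 4 * 343 mod 509 = 354

Answer: 354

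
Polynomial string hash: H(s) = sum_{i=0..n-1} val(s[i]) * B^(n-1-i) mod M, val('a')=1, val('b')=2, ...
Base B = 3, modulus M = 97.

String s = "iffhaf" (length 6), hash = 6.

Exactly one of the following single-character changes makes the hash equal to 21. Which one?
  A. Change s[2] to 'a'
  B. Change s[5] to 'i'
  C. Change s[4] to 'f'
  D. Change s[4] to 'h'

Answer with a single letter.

Answer: C

Derivation:
Option A: s[2]='f'->'a', delta=(1-6)*3^3 mod 97 = 59, hash=6+59 mod 97 = 65
Option B: s[5]='f'->'i', delta=(9-6)*3^0 mod 97 = 3, hash=6+3 mod 97 = 9
Option C: s[4]='a'->'f', delta=(6-1)*3^1 mod 97 = 15, hash=6+15 mod 97 = 21 <-- target
Option D: s[4]='a'->'h', delta=(8-1)*3^1 mod 97 = 21, hash=6+21 mod 97 = 27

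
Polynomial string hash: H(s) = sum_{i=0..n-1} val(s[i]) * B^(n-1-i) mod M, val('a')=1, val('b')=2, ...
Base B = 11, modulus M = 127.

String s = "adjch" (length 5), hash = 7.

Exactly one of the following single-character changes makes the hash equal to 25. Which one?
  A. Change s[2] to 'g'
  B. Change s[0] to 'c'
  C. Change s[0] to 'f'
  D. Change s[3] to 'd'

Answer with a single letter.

Option A: s[2]='j'->'g', delta=(7-10)*11^2 mod 127 = 18, hash=7+18 mod 127 = 25 <-- target
Option B: s[0]='a'->'c', delta=(3-1)*11^4 mod 127 = 72, hash=7+72 mod 127 = 79
Option C: s[0]='a'->'f', delta=(6-1)*11^4 mod 127 = 53, hash=7+53 mod 127 = 60
Option D: s[3]='c'->'d', delta=(4-3)*11^1 mod 127 = 11, hash=7+11 mod 127 = 18

Answer: A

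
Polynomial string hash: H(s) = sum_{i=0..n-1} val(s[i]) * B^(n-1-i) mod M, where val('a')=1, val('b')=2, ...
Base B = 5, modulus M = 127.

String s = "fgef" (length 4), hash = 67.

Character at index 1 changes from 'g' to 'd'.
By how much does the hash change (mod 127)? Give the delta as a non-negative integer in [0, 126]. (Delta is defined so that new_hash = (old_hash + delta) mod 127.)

Delta formula: (val(new) - val(old)) * B^(n-1-k) mod M
  val('d') - val('g') = 4 - 7 = -3
  B^(n-1-k) = 5^2 mod 127 = 25
  Delta = -3 * 25 mod 127 = 52

Answer: 52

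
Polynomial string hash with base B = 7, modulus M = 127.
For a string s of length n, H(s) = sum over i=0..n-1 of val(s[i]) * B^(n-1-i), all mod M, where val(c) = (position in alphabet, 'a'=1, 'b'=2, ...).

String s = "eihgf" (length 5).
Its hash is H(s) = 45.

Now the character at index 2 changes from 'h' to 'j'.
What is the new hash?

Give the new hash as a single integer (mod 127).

Answer: 16

Derivation:
val('h') = 8, val('j') = 10
Position k = 2, exponent = n-1-k = 2
B^2 mod M = 7^2 mod 127 = 49
Delta = (10 - 8) * 49 mod 127 = 98
New hash = (45 + 98) mod 127 = 16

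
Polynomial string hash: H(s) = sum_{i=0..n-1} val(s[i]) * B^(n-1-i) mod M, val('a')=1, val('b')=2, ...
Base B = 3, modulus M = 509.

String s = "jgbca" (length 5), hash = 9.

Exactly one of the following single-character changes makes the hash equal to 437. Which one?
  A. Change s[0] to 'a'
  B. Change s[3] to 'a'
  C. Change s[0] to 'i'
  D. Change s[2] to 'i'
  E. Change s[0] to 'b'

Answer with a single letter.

Answer: C

Derivation:
Option A: s[0]='j'->'a', delta=(1-10)*3^4 mod 509 = 289, hash=9+289 mod 509 = 298
Option B: s[3]='c'->'a', delta=(1-3)*3^1 mod 509 = 503, hash=9+503 mod 509 = 3
Option C: s[0]='j'->'i', delta=(9-10)*3^4 mod 509 = 428, hash=9+428 mod 509 = 437 <-- target
Option D: s[2]='b'->'i', delta=(9-2)*3^2 mod 509 = 63, hash=9+63 mod 509 = 72
Option E: s[0]='j'->'b', delta=(2-10)*3^4 mod 509 = 370, hash=9+370 mod 509 = 379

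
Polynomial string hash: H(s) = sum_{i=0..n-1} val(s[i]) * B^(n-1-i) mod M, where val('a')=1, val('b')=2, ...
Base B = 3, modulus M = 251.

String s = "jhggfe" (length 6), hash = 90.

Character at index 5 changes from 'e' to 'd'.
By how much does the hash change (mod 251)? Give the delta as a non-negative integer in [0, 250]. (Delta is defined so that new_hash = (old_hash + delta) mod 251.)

Answer: 250

Derivation:
Delta formula: (val(new) - val(old)) * B^(n-1-k) mod M
  val('d') - val('e') = 4 - 5 = -1
  B^(n-1-k) = 3^0 mod 251 = 1
  Delta = -1 * 1 mod 251 = 250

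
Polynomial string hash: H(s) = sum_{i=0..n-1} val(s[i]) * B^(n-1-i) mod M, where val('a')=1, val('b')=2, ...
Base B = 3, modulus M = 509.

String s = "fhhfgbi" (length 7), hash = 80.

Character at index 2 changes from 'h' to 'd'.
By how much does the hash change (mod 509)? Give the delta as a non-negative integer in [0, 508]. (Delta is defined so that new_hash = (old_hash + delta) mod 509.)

Answer: 185

Derivation:
Delta formula: (val(new) - val(old)) * B^(n-1-k) mod M
  val('d') - val('h') = 4 - 8 = -4
  B^(n-1-k) = 3^4 mod 509 = 81
  Delta = -4 * 81 mod 509 = 185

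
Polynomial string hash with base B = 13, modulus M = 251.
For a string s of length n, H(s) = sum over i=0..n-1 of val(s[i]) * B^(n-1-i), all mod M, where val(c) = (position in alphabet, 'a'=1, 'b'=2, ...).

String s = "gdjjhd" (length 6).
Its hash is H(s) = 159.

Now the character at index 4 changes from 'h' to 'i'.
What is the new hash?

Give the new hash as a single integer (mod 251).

Answer: 172

Derivation:
val('h') = 8, val('i') = 9
Position k = 4, exponent = n-1-k = 1
B^1 mod M = 13^1 mod 251 = 13
Delta = (9 - 8) * 13 mod 251 = 13
New hash = (159 + 13) mod 251 = 172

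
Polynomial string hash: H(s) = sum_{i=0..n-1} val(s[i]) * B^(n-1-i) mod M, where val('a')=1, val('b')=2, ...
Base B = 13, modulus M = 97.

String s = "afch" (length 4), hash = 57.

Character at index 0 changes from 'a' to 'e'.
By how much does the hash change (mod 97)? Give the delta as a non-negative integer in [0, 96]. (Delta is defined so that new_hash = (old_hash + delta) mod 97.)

Delta formula: (val(new) - val(old)) * B^(n-1-k) mod M
  val('e') - val('a') = 5 - 1 = 4
  B^(n-1-k) = 13^3 mod 97 = 63
  Delta = 4 * 63 mod 97 = 58

Answer: 58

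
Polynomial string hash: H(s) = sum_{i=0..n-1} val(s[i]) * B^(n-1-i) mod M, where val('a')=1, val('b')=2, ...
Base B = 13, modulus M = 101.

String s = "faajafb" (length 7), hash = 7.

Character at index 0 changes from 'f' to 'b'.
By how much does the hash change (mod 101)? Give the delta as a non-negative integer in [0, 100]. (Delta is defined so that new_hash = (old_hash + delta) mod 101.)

Answer: 25

Derivation:
Delta formula: (val(new) - val(old)) * B^(n-1-k) mod M
  val('b') - val('f') = 2 - 6 = -4
  B^(n-1-k) = 13^6 mod 101 = 19
  Delta = -4 * 19 mod 101 = 25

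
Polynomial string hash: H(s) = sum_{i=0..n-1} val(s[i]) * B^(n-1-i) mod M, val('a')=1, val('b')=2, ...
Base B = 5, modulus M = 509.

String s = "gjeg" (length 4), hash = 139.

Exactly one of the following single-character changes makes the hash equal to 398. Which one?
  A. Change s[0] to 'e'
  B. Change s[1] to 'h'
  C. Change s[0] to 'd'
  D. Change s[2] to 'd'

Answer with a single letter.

Answer: A

Derivation:
Option A: s[0]='g'->'e', delta=(5-7)*5^3 mod 509 = 259, hash=139+259 mod 509 = 398 <-- target
Option B: s[1]='j'->'h', delta=(8-10)*5^2 mod 509 = 459, hash=139+459 mod 509 = 89
Option C: s[0]='g'->'d', delta=(4-7)*5^3 mod 509 = 134, hash=139+134 mod 509 = 273
Option D: s[2]='e'->'d', delta=(4-5)*5^1 mod 509 = 504, hash=139+504 mod 509 = 134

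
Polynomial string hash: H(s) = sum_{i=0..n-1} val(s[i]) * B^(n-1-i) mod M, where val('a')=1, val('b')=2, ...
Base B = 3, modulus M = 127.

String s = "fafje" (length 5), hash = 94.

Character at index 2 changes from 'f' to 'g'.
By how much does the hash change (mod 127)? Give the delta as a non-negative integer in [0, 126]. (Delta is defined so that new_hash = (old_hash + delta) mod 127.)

Delta formula: (val(new) - val(old)) * B^(n-1-k) mod M
  val('g') - val('f') = 7 - 6 = 1
  B^(n-1-k) = 3^2 mod 127 = 9
  Delta = 1 * 9 mod 127 = 9

Answer: 9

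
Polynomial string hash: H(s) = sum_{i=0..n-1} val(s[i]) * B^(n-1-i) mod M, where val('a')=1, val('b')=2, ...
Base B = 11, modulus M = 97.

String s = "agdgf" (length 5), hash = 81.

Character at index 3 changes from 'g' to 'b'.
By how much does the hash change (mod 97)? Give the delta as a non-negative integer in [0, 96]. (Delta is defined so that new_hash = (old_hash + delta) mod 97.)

Delta formula: (val(new) - val(old)) * B^(n-1-k) mod M
  val('b') - val('g') = 2 - 7 = -5
  B^(n-1-k) = 11^1 mod 97 = 11
  Delta = -5 * 11 mod 97 = 42

Answer: 42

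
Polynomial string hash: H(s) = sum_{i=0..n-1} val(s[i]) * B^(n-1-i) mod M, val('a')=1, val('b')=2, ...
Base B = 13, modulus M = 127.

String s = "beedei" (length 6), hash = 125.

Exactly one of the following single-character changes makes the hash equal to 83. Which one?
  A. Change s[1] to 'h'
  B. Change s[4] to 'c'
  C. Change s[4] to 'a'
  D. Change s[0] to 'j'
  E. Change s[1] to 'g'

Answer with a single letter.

Option A: s[1]='e'->'h', delta=(8-5)*13^4 mod 127 = 85, hash=125+85 mod 127 = 83 <-- target
Option B: s[4]='e'->'c', delta=(3-5)*13^1 mod 127 = 101, hash=125+101 mod 127 = 99
Option C: s[4]='e'->'a', delta=(1-5)*13^1 mod 127 = 75, hash=125+75 mod 127 = 73
Option D: s[0]='b'->'j', delta=(10-2)*13^5 mod 127 = 68, hash=125+68 mod 127 = 66
Option E: s[1]='e'->'g', delta=(7-5)*13^4 mod 127 = 99, hash=125+99 mod 127 = 97

Answer: A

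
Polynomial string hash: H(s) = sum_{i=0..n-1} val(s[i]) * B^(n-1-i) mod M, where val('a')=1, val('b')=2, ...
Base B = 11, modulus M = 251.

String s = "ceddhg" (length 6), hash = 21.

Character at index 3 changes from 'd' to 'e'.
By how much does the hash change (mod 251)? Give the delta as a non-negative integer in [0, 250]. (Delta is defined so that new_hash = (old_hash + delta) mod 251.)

Answer: 121

Derivation:
Delta formula: (val(new) - val(old)) * B^(n-1-k) mod M
  val('e') - val('d') = 5 - 4 = 1
  B^(n-1-k) = 11^2 mod 251 = 121
  Delta = 1 * 121 mod 251 = 121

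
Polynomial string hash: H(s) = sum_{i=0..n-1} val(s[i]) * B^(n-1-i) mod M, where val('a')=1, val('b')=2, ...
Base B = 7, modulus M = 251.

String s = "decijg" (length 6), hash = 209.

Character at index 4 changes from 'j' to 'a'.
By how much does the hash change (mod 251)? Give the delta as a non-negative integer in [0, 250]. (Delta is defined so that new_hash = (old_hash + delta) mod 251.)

Delta formula: (val(new) - val(old)) * B^(n-1-k) mod M
  val('a') - val('j') = 1 - 10 = -9
  B^(n-1-k) = 7^1 mod 251 = 7
  Delta = -9 * 7 mod 251 = 188

Answer: 188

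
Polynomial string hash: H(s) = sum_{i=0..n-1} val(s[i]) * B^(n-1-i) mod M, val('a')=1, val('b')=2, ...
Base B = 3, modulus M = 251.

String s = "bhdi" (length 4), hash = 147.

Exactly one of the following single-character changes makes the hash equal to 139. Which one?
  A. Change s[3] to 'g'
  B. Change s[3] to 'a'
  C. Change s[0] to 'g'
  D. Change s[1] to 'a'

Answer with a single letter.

Option A: s[3]='i'->'g', delta=(7-9)*3^0 mod 251 = 249, hash=147+249 mod 251 = 145
Option B: s[3]='i'->'a', delta=(1-9)*3^0 mod 251 = 243, hash=147+243 mod 251 = 139 <-- target
Option C: s[0]='b'->'g', delta=(7-2)*3^3 mod 251 = 135, hash=147+135 mod 251 = 31
Option D: s[1]='h'->'a', delta=(1-8)*3^2 mod 251 = 188, hash=147+188 mod 251 = 84

Answer: B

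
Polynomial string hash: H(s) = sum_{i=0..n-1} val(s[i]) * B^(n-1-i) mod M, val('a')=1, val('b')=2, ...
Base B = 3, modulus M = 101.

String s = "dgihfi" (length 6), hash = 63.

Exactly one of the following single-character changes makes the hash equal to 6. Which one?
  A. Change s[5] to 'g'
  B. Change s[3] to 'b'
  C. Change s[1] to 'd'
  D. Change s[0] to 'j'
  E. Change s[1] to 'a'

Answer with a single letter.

Option A: s[5]='i'->'g', delta=(7-9)*3^0 mod 101 = 99, hash=63+99 mod 101 = 61
Option B: s[3]='h'->'b', delta=(2-8)*3^2 mod 101 = 47, hash=63+47 mod 101 = 9
Option C: s[1]='g'->'d', delta=(4-7)*3^4 mod 101 = 60, hash=63+60 mod 101 = 22
Option D: s[0]='d'->'j', delta=(10-4)*3^5 mod 101 = 44, hash=63+44 mod 101 = 6 <-- target
Option E: s[1]='g'->'a', delta=(1-7)*3^4 mod 101 = 19, hash=63+19 mod 101 = 82

Answer: D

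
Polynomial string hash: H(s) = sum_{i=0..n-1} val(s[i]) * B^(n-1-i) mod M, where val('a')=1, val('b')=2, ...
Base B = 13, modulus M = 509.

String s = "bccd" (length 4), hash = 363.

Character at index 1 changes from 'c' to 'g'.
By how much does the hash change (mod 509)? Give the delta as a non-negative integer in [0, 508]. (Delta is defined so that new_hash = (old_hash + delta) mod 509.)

Answer: 167

Derivation:
Delta formula: (val(new) - val(old)) * B^(n-1-k) mod M
  val('g') - val('c') = 7 - 3 = 4
  B^(n-1-k) = 13^2 mod 509 = 169
  Delta = 4 * 169 mod 509 = 167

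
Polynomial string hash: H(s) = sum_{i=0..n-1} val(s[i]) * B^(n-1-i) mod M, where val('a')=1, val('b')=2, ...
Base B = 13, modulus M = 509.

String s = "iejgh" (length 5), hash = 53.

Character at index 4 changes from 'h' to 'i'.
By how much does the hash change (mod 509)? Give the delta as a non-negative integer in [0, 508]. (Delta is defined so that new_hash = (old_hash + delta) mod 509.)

Delta formula: (val(new) - val(old)) * B^(n-1-k) mod M
  val('i') - val('h') = 9 - 8 = 1
  B^(n-1-k) = 13^0 mod 509 = 1
  Delta = 1 * 1 mod 509 = 1

Answer: 1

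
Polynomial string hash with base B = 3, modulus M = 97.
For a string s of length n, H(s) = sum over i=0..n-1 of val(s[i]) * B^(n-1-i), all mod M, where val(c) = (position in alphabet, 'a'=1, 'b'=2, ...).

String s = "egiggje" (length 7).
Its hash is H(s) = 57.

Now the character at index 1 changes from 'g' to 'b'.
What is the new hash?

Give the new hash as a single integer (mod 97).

Answer: 6

Derivation:
val('g') = 7, val('b') = 2
Position k = 1, exponent = n-1-k = 5
B^5 mod M = 3^5 mod 97 = 49
Delta = (2 - 7) * 49 mod 97 = 46
New hash = (57 + 46) mod 97 = 6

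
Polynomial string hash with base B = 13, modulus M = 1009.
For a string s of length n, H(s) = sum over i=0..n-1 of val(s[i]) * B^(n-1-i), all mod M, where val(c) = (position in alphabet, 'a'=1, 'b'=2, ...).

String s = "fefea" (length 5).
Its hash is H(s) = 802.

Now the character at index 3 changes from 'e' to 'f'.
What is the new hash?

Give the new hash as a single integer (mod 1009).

val('e') = 5, val('f') = 6
Position k = 3, exponent = n-1-k = 1
B^1 mod M = 13^1 mod 1009 = 13
Delta = (6 - 5) * 13 mod 1009 = 13
New hash = (802 + 13) mod 1009 = 815

Answer: 815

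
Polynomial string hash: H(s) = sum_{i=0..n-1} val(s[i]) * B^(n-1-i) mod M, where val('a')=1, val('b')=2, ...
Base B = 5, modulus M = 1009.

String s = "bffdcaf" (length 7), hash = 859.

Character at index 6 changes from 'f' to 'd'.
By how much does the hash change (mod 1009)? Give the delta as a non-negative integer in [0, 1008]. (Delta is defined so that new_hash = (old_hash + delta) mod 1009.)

Delta formula: (val(new) - val(old)) * B^(n-1-k) mod M
  val('d') - val('f') = 4 - 6 = -2
  B^(n-1-k) = 5^0 mod 1009 = 1
  Delta = -2 * 1 mod 1009 = 1007

Answer: 1007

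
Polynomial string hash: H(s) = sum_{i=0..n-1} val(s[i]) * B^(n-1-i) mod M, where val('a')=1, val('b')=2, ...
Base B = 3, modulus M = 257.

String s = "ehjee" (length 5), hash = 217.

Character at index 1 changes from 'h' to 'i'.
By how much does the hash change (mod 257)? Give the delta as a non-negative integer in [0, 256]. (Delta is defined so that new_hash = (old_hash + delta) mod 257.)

Delta formula: (val(new) - val(old)) * B^(n-1-k) mod M
  val('i') - val('h') = 9 - 8 = 1
  B^(n-1-k) = 3^3 mod 257 = 27
  Delta = 1 * 27 mod 257 = 27

Answer: 27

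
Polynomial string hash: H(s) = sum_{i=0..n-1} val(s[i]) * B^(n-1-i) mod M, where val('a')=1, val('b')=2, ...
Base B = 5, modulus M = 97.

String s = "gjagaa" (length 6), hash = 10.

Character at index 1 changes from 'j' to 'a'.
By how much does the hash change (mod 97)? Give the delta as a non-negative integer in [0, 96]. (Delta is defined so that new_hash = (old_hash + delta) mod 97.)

Delta formula: (val(new) - val(old)) * B^(n-1-k) mod M
  val('a') - val('j') = 1 - 10 = -9
  B^(n-1-k) = 5^4 mod 97 = 43
  Delta = -9 * 43 mod 97 = 1

Answer: 1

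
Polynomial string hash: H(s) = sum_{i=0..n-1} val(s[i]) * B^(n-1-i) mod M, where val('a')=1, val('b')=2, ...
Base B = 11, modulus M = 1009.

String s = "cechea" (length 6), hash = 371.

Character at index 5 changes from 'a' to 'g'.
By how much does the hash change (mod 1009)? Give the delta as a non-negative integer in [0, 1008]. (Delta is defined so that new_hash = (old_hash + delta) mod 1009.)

Answer: 6

Derivation:
Delta formula: (val(new) - val(old)) * B^(n-1-k) mod M
  val('g') - val('a') = 7 - 1 = 6
  B^(n-1-k) = 11^0 mod 1009 = 1
  Delta = 6 * 1 mod 1009 = 6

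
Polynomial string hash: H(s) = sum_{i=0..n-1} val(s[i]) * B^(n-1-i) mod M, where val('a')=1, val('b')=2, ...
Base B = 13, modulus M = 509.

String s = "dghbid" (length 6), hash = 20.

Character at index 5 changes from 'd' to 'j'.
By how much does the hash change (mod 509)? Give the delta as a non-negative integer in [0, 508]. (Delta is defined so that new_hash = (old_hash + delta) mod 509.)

Delta formula: (val(new) - val(old)) * B^(n-1-k) mod M
  val('j') - val('d') = 10 - 4 = 6
  B^(n-1-k) = 13^0 mod 509 = 1
  Delta = 6 * 1 mod 509 = 6

Answer: 6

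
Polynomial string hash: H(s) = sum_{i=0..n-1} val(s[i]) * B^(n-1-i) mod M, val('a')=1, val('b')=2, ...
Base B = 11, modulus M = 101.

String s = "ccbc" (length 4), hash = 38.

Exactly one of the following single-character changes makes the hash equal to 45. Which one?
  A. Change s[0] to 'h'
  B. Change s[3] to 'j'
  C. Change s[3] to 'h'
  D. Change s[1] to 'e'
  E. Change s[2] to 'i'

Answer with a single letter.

Answer: B

Derivation:
Option A: s[0]='c'->'h', delta=(8-3)*11^3 mod 101 = 90, hash=38+90 mod 101 = 27
Option B: s[3]='c'->'j', delta=(10-3)*11^0 mod 101 = 7, hash=38+7 mod 101 = 45 <-- target
Option C: s[3]='c'->'h', delta=(8-3)*11^0 mod 101 = 5, hash=38+5 mod 101 = 43
Option D: s[1]='c'->'e', delta=(5-3)*11^2 mod 101 = 40, hash=38+40 mod 101 = 78
Option E: s[2]='b'->'i', delta=(9-2)*11^1 mod 101 = 77, hash=38+77 mod 101 = 14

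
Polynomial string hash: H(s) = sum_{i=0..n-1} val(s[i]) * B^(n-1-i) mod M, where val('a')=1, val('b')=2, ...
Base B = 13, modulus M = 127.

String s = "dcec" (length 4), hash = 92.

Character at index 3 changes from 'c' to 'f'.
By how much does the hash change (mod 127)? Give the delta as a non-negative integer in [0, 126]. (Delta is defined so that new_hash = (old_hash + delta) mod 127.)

Delta formula: (val(new) - val(old)) * B^(n-1-k) mod M
  val('f') - val('c') = 6 - 3 = 3
  B^(n-1-k) = 13^0 mod 127 = 1
  Delta = 3 * 1 mod 127 = 3

Answer: 3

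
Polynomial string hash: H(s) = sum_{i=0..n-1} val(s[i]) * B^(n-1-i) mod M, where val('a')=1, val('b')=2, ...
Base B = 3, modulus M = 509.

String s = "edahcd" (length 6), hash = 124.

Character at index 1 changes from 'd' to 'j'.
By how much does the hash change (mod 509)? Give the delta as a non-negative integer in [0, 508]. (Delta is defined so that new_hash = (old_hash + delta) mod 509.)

Answer: 486

Derivation:
Delta formula: (val(new) - val(old)) * B^(n-1-k) mod M
  val('j') - val('d') = 10 - 4 = 6
  B^(n-1-k) = 3^4 mod 509 = 81
  Delta = 6 * 81 mod 509 = 486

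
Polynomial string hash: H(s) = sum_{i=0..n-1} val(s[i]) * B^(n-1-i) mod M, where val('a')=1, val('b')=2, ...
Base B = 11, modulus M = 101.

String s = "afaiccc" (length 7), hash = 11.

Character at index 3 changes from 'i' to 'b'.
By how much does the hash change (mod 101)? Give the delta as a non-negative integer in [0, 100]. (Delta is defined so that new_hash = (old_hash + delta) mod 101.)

Delta formula: (val(new) - val(old)) * B^(n-1-k) mod M
  val('b') - val('i') = 2 - 9 = -7
  B^(n-1-k) = 11^3 mod 101 = 18
  Delta = -7 * 18 mod 101 = 76

Answer: 76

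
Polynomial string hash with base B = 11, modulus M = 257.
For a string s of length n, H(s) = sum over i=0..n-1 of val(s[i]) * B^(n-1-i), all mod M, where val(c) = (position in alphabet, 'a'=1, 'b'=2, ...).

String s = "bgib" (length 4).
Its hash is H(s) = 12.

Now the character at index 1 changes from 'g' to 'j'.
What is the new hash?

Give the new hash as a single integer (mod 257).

Answer: 118

Derivation:
val('g') = 7, val('j') = 10
Position k = 1, exponent = n-1-k = 2
B^2 mod M = 11^2 mod 257 = 121
Delta = (10 - 7) * 121 mod 257 = 106
New hash = (12 + 106) mod 257 = 118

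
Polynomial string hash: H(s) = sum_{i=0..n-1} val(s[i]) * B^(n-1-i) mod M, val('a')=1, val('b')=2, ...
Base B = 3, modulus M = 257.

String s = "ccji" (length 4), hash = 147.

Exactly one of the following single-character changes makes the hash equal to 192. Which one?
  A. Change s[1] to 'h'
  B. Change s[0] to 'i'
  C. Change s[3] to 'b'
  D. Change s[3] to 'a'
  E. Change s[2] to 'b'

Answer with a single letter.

Option A: s[1]='c'->'h', delta=(8-3)*3^2 mod 257 = 45, hash=147+45 mod 257 = 192 <-- target
Option B: s[0]='c'->'i', delta=(9-3)*3^3 mod 257 = 162, hash=147+162 mod 257 = 52
Option C: s[3]='i'->'b', delta=(2-9)*3^0 mod 257 = 250, hash=147+250 mod 257 = 140
Option D: s[3]='i'->'a', delta=(1-9)*3^0 mod 257 = 249, hash=147+249 mod 257 = 139
Option E: s[2]='j'->'b', delta=(2-10)*3^1 mod 257 = 233, hash=147+233 mod 257 = 123

Answer: A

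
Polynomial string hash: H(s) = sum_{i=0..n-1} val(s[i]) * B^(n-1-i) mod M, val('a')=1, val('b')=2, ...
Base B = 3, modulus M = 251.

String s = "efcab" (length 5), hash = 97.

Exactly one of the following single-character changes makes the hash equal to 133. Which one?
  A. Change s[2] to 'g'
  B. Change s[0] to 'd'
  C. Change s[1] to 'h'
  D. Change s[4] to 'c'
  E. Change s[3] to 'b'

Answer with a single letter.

Option A: s[2]='c'->'g', delta=(7-3)*3^2 mod 251 = 36, hash=97+36 mod 251 = 133 <-- target
Option B: s[0]='e'->'d', delta=(4-5)*3^4 mod 251 = 170, hash=97+170 mod 251 = 16
Option C: s[1]='f'->'h', delta=(8-6)*3^3 mod 251 = 54, hash=97+54 mod 251 = 151
Option D: s[4]='b'->'c', delta=(3-2)*3^0 mod 251 = 1, hash=97+1 mod 251 = 98
Option E: s[3]='a'->'b', delta=(2-1)*3^1 mod 251 = 3, hash=97+3 mod 251 = 100

Answer: A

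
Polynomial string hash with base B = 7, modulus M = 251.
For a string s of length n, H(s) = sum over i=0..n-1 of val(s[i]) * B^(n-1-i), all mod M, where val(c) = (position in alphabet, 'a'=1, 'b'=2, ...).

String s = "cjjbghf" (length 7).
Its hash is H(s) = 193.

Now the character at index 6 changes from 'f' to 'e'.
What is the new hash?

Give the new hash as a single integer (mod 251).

Answer: 192

Derivation:
val('f') = 6, val('e') = 5
Position k = 6, exponent = n-1-k = 0
B^0 mod M = 7^0 mod 251 = 1
Delta = (5 - 6) * 1 mod 251 = 250
New hash = (193 + 250) mod 251 = 192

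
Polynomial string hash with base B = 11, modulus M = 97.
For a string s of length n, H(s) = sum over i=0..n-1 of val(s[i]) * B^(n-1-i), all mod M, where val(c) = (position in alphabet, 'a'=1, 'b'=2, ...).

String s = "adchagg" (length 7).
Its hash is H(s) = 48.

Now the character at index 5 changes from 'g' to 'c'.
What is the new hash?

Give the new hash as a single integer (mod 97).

Answer: 4

Derivation:
val('g') = 7, val('c') = 3
Position k = 5, exponent = n-1-k = 1
B^1 mod M = 11^1 mod 97 = 11
Delta = (3 - 7) * 11 mod 97 = 53
New hash = (48 + 53) mod 97 = 4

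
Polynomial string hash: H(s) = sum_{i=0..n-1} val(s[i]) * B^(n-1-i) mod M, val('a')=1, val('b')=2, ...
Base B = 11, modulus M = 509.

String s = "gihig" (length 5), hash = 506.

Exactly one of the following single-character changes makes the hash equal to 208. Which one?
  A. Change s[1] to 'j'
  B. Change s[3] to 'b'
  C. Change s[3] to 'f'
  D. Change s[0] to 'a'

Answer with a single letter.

Answer: D

Derivation:
Option A: s[1]='i'->'j', delta=(10-9)*11^3 mod 509 = 313, hash=506+313 mod 509 = 310
Option B: s[3]='i'->'b', delta=(2-9)*11^1 mod 509 = 432, hash=506+432 mod 509 = 429
Option C: s[3]='i'->'f', delta=(6-9)*11^1 mod 509 = 476, hash=506+476 mod 509 = 473
Option D: s[0]='g'->'a', delta=(1-7)*11^4 mod 509 = 211, hash=506+211 mod 509 = 208 <-- target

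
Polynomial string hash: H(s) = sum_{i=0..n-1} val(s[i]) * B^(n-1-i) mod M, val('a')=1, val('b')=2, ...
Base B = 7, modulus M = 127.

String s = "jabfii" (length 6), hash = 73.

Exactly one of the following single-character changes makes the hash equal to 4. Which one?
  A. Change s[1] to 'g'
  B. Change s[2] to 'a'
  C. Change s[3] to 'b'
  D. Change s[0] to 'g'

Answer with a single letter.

Answer: C

Derivation:
Option A: s[1]='a'->'g', delta=(7-1)*7^4 mod 127 = 55, hash=73+55 mod 127 = 1
Option B: s[2]='b'->'a', delta=(1-2)*7^3 mod 127 = 38, hash=73+38 mod 127 = 111
Option C: s[3]='f'->'b', delta=(2-6)*7^2 mod 127 = 58, hash=73+58 mod 127 = 4 <-- target
Option D: s[0]='j'->'g', delta=(7-10)*7^5 mod 127 = 125, hash=73+125 mod 127 = 71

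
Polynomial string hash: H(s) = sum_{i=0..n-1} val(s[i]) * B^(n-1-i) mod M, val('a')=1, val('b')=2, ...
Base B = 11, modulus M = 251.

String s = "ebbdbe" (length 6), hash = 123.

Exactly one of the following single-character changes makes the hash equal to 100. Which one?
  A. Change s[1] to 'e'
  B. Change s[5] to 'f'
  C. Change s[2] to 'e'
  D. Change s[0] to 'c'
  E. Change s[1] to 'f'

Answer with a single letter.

Answer: C

Derivation:
Option A: s[1]='b'->'e', delta=(5-2)*11^4 mod 251 = 249, hash=123+249 mod 251 = 121
Option B: s[5]='e'->'f', delta=(6-5)*11^0 mod 251 = 1, hash=123+1 mod 251 = 124
Option C: s[2]='b'->'e', delta=(5-2)*11^3 mod 251 = 228, hash=123+228 mod 251 = 100 <-- target
Option D: s[0]='e'->'c', delta=(3-5)*11^5 mod 251 = 182, hash=123+182 mod 251 = 54
Option E: s[1]='b'->'f', delta=(6-2)*11^4 mod 251 = 81, hash=123+81 mod 251 = 204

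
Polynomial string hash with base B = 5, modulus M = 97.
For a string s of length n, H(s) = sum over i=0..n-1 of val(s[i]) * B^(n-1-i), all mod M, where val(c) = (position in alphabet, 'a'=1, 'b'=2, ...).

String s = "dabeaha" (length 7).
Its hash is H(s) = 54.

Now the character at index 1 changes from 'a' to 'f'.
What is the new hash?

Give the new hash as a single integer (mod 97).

Answer: 62

Derivation:
val('a') = 1, val('f') = 6
Position k = 1, exponent = n-1-k = 5
B^5 mod M = 5^5 mod 97 = 21
Delta = (6 - 1) * 21 mod 97 = 8
New hash = (54 + 8) mod 97 = 62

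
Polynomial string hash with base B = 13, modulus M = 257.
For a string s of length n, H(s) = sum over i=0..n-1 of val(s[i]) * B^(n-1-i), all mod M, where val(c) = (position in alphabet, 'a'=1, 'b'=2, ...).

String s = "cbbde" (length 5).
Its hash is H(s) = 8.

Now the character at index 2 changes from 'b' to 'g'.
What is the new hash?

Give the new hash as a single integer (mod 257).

val('b') = 2, val('g') = 7
Position k = 2, exponent = n-1-k = 2
B^2 mod M = 13^2 mod 257 = 169
Delta = (7 - 2) * 169 mod 257 = 74
New hash = (8 + 74) mod 257 = 82

Answer: 82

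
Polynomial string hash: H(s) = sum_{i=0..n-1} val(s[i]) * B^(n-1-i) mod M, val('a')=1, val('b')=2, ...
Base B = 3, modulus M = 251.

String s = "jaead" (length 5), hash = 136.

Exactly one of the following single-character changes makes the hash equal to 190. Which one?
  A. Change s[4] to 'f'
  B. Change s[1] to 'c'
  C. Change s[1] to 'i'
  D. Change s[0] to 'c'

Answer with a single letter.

Option A: s[4]='d'->'f', delta=(6-4)*3^0 mod 251 = 2, hash=136+2 mod 251 = 138
Option B: s[1]='a'->'c', delta=(3-1)*3^3 mod 251 = 54, hash=136+54 mod 251 = 190 <-- target
Option C: s[1]='a'->'i', delta=(9-1)*3^3 mod 251 = 216, hash=136+216 mod 251 = 101
Option D: s[0]='j'->'c', delta=(3-10)*3^4 mod 251 = 186, hash=136+186 mod 251 = 71

Answer: B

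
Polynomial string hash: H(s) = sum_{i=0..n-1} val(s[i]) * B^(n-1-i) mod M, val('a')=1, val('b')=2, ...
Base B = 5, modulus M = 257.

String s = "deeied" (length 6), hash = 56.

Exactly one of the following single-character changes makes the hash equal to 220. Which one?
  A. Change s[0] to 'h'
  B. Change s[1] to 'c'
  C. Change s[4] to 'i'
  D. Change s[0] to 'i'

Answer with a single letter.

Option A: s[0]='d'->'h', delta=(8-4)*5^5 mod 257 = 164, hash=56+164 mod 257 = 220 <-- target
Option B: s[1]='e'->'c', delta=(3-5)*5^4 mod 257 = 35, hash=56+35 mod 257 = 91
Option C: s[4]='e'->'i', delta=(9-5)*5^1 mod 257 = 20, hash=56+20 mod 257 = 76
Option D: s[0]='d'->'i', delta=(9-4)*5^5 mod 257 = 205, hash=56+205 mod 257 = 4

Answer: A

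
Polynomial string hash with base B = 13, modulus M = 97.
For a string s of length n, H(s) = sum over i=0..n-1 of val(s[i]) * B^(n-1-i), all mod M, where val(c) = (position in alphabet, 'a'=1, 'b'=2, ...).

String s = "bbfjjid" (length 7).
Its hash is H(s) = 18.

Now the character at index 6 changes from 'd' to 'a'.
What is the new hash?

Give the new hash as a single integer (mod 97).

Answer: 15

Derivation:
val('d') = 4, val('a') = 1
Position k = 6, exponent = n-1-k = 0
B^0 mod M = 13^0 mod 97 = 1
Delta = (1 - 4) * 1 mod 97 = 94
New hash = (18 + 94) mod 97 = 15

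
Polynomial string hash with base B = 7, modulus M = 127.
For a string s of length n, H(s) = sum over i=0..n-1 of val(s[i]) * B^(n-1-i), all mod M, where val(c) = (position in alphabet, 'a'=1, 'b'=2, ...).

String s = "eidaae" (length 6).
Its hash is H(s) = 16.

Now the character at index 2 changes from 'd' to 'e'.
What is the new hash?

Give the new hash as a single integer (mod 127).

Answer: 105

Derivation:
val('d') = 4, val('e') = 5
Position k = 2, exponent = n-1-k = 3
B^3 mod M = 7^3 mod 127 = 89
Delta = (5 - 4) * 89 mod 127 = 89
New hash = (16 + 89) mod 127 = 105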